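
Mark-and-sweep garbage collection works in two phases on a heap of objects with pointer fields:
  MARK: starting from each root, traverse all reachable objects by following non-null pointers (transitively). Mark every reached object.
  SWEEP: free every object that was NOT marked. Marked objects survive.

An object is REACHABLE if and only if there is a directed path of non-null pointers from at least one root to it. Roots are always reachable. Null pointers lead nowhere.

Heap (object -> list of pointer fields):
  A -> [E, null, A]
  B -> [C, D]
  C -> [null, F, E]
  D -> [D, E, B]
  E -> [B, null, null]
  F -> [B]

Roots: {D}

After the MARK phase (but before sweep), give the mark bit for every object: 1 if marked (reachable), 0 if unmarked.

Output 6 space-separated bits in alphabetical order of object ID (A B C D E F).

Roots: D
Mark D: refs=D E B, marked=D
Mark E: refs=B null null, marked=D E
Mark B: refs=C D, marked=B D E
Mark C: refs=null F E, marked=B C D E
Mark F: refs=B, marked=B C D E F
Unmarked (collected): A

Answer: 0 1 1 1 1 1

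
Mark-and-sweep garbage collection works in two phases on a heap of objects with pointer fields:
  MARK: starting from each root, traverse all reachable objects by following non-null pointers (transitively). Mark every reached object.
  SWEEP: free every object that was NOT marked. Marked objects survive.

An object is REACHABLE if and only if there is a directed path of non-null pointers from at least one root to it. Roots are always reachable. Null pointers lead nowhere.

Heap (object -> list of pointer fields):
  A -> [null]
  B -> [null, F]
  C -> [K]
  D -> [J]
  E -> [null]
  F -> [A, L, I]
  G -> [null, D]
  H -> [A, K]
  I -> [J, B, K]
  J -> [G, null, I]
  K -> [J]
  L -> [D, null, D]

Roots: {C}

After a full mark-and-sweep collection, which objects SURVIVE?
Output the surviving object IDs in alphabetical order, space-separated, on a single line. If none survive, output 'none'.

Answer: A B C D F G I J K L

Derivation:
Roots: C
Mark C: refs=K, marked=C
Mark K: refs=J, marked=C K
Mark J: refs=G null I, marked=C J K
Mark G: refs=null D, marked=C G J K
Mark I: refs=J B K, marked=C G I J K
Mark D: refs=J, marked=C D G I J K
Mark B: refs=null F, marked=B C D G I J K
Mark F: refs=A L I, marked=B C D F G I J K
Mark A: refs=null, marked=A B C D F G I J K
Mark L: refs=D null D, marked=A B C D F G I J K L
Unmarked (collected): E H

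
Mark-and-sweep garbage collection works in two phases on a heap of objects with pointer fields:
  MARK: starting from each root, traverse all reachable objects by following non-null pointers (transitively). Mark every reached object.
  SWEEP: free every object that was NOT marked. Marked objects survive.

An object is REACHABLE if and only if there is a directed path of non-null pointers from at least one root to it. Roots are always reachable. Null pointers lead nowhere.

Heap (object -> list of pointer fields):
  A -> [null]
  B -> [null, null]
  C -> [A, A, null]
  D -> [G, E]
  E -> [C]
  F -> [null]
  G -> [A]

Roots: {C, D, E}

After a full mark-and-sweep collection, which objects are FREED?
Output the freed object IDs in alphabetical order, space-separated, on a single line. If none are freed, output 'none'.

Roots: C D E
Mark C: refs=A A null, marked=C
Mark D: refs=G E, marked=C D
Mark E: refs=C, marked=C D E
Mark A: refs=null, marked=A C D E
Mark G: refs=A, marked=A C D E G
Unmarked (collected): B F

Answer: B F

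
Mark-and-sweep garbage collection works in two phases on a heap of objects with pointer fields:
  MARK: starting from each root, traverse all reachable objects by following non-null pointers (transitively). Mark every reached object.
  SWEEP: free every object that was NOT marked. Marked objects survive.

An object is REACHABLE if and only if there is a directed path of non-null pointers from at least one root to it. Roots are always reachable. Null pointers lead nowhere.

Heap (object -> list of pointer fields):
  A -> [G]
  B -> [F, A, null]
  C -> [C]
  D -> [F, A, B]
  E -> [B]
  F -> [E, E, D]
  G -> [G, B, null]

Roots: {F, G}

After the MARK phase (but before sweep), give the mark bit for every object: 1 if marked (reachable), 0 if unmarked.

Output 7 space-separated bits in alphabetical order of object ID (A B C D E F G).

Answer: 1 1 0 1 1 1 1

Derivation:
Roots: F G
Mark F: refs=E E D, marked=F
Mark G: refs=G B null, marked=F G
Mark E: refs=B, marked=E F G
Mark D: refs=F A B, marked=D E F G
Mark B: refs=F A null, marked=B D E F G
Mark A: refs=G, marked=A B D E F G
Unmarked (collected): C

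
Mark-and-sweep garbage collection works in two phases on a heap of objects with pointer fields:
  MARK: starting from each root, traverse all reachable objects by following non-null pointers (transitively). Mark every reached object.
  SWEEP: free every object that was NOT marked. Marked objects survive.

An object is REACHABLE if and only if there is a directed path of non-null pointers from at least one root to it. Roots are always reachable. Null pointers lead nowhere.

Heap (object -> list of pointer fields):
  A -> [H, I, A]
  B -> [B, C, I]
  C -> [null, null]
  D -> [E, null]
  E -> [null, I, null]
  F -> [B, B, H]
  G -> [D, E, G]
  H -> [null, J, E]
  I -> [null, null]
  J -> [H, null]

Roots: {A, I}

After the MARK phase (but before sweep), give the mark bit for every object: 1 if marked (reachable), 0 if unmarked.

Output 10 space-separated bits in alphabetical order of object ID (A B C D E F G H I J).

Answer: 1 0 0 0 1 0 0 1 1 1

Derivation:
Roots: A I
Mark A: refs=H I A, marked=A
Mark I: refs=null null, marked=A I
Mark H: refs=null J E, marked=A H I
Mark J: refs=H null, marked=A H I J
Mark E: refs=null I null, marked=A E H I J
Unmarked (collected): B C D F G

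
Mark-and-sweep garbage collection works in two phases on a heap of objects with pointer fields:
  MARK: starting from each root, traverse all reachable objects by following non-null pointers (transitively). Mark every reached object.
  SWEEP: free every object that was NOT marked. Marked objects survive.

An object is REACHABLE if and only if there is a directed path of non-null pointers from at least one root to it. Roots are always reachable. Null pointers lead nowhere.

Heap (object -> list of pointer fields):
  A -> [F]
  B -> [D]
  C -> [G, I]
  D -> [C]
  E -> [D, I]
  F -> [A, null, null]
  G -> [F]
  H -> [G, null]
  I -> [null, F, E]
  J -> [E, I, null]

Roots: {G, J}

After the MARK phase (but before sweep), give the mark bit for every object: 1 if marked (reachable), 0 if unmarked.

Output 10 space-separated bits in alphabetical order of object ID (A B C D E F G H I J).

Answer: 1 0 1 1 1 1 1 0 1 1

Derivation:
Roots: G J
Mark G: refs=F, marked=G
Mark J: refs=E I null, marked=G J
Mark F: refs=A null null, marked=F G J
Mark E: refs=D I, marked=E F G J
Mark I: refs=null F E, marked=E F G I J
Mark A: refs=F, marked=A E F G I J
Mark D: refs=C, marked=A D E F G I J
Mark C: refs=G I, marked=A C D E F G I J
Unmarked (collected): B H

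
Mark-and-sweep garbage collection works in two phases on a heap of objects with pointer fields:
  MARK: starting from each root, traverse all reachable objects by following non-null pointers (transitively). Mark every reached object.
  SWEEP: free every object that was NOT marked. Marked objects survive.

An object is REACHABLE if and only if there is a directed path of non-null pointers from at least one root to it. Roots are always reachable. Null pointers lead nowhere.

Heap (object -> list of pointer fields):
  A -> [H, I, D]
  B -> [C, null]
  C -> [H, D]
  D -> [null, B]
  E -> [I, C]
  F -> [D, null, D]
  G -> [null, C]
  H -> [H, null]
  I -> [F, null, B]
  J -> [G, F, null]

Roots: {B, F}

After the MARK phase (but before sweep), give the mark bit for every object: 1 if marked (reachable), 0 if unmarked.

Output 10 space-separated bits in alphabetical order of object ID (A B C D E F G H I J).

Roots: B F
Mark B: refs=C null, marked=B
Mark F: refs=D null D, marked=B F
Mark C: refs=H D, marked=B C F
Mark D: refs=null B, marked=B C D F
Mark H: refs=H null, marked=B C D F H
Unmarked (collected): A E G I J

Answer: 0 1 1 1 0 1 0 1 0 0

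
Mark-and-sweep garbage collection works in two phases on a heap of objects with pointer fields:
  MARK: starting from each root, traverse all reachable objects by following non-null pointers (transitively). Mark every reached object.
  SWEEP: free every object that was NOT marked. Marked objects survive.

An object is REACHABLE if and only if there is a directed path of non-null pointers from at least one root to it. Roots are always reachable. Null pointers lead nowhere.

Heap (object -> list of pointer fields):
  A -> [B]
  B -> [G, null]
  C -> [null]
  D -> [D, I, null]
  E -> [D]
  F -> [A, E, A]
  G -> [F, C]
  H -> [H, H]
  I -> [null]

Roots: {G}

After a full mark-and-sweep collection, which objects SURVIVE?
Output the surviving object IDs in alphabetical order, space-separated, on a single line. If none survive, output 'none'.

Answer: A B C D E F G I

Derivation:
Roots: G
Mark G: refs=F C, marked=G
Mark F: refs=A E A, marked=F G
Mark C: refs=null, marked=C F G
Mark A: refs=B, marked=A C F G
Mark E: refs=D, marked=A C E F G
Mark B: refs=G null, marked=A B C E F G
Mark D: refs=D I null, marked=A B C D E F G
Mark I: refs=null, marked=A B C D E F G I
Unmarked (collected): H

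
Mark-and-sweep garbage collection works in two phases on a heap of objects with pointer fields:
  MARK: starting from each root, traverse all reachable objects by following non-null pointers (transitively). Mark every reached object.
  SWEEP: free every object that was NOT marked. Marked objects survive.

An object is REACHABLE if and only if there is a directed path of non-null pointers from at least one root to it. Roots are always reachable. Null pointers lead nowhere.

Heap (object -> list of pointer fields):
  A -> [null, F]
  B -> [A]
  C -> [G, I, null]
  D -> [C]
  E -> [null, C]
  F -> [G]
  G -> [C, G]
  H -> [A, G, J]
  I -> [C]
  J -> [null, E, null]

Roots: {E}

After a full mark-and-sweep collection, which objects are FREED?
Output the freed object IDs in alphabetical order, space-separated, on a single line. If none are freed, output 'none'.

Answer: A B D F H J

Derivation:
Roots: E
Mark E: refs=null C, marked=E
Mark C: refs=G I null, marked=C E
Mark G: refs=C G, marked=C E G
Mark I: refs=C, marked=C E G I
Unmarked (collected): A B D F H J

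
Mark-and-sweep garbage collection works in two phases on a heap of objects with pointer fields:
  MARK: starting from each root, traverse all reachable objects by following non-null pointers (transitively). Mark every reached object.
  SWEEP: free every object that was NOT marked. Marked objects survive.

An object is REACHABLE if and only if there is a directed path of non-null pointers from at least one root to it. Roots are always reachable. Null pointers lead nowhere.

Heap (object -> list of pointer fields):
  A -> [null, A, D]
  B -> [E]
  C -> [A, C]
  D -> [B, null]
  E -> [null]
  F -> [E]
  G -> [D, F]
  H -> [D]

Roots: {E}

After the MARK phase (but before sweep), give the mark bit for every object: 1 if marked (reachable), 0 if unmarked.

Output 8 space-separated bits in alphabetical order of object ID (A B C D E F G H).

Answer: 0 0 0 0 1 0 0 0

Derivation:
Roots: E
Mark E: refs=null, marked=E
Unmarked (collected): A B C D F G H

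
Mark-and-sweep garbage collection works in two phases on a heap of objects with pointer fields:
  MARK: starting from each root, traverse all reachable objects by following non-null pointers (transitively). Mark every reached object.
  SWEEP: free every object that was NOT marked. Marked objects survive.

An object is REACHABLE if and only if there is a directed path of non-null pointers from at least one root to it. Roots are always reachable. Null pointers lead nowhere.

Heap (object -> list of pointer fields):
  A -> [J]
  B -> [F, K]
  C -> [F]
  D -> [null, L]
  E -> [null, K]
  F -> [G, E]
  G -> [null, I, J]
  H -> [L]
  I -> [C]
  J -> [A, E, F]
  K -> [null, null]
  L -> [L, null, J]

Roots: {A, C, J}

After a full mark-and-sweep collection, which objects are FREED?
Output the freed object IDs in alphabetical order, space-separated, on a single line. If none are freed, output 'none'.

Roots: A C J
Mark A: refs=J, marked=A
Mark C: refs=F, marked=A C
Mark J: refs=A E F, marked=A C J
Mark F: refs=G E, marked=A C F J
Mark E: refs=null K, marked=A C E F J
Mark G: refs=null I J, marked=A C E F G J
Mark K: refs=null null, marked=A C E F G J K
Mark I: refs=C, marked=A C E F G I J K
Unmarked (collected): B D H L

Answer: B D H L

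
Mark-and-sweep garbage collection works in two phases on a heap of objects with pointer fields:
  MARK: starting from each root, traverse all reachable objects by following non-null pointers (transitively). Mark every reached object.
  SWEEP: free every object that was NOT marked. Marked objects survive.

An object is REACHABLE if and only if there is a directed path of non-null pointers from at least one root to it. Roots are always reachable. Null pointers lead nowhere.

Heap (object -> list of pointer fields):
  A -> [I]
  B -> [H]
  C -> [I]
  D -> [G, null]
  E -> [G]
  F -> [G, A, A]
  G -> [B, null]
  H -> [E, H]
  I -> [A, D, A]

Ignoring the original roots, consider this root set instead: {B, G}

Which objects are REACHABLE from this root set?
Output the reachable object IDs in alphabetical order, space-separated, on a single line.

Roots: B G
Mark B: refs=H, marked=B
Mark G: refs=B null, marked=B G
Mark H: refs=E H, marked=B G H
Mark E: refs=G, marked=B E G H
Unmarked (collected): A C D F I

Answer: B E G H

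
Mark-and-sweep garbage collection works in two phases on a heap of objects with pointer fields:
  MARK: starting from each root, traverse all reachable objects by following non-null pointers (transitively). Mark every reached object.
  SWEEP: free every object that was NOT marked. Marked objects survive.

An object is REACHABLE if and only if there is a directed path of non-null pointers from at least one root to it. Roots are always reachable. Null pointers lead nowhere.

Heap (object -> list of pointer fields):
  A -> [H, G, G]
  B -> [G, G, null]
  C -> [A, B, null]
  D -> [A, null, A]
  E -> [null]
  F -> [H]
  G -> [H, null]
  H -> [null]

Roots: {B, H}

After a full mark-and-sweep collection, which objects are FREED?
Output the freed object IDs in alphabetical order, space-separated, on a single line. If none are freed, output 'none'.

Roots: B H
Mark B: refs=G G null, marked=B
Mark H: refs=null, marked=B H
Mark G: refs=H null, marked=B G H
Unmarked (collected): A C D E F

Answer: A C D E F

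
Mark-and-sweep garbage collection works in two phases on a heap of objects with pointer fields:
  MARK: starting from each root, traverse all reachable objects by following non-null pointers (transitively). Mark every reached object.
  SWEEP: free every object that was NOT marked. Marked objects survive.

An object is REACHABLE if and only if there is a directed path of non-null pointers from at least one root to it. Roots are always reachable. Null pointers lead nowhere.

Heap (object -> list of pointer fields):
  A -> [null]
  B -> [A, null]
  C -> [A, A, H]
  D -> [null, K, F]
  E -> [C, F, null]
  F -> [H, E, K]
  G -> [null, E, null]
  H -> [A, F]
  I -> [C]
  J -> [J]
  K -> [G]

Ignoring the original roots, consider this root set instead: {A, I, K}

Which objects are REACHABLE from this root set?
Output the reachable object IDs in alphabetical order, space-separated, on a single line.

Roots: A I K
Mark A: refs=null, marked=A
Mark I: refs=C, marked=A I
Mark K: refs=G, marked=A I K
Mark C: refs=A A H, marked=A C I K
Mark G: refs=null E null, marked=A C G I K
Mark H: refs=A F, marked=A C G H I K
Mark E: refs=C F null, marked=A C E G H I K
Mark F: refs=H E K, marked=A C E F G H I K
Unmarked (collected): B D J

Answer: A C E F G H I K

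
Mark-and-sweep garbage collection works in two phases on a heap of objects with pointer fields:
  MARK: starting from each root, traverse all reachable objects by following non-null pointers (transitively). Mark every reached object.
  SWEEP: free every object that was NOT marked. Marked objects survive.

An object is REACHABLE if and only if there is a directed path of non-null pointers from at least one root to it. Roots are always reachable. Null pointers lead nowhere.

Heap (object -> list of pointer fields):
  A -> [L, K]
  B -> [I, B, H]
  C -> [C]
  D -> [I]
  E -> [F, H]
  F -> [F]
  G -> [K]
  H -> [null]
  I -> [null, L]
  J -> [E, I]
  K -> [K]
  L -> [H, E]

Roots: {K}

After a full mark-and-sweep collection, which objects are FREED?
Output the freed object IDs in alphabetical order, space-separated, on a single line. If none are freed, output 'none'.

Roots: K
Mark K: refs=K, marked=K
Unmarked (collected): A B C D E F G H I J L

Answer: A B C D E F G H I J L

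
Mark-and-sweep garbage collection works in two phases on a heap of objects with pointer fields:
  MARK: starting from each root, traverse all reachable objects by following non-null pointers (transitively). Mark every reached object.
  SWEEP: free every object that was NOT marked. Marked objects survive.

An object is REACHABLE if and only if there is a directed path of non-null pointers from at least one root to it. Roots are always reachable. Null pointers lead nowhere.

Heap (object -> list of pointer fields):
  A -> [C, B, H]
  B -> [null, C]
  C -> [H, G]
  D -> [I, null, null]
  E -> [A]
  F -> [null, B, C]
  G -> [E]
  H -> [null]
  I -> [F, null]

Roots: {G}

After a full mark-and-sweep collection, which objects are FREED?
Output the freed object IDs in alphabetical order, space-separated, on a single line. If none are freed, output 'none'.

Answer: D F I

Derivation:
Roots: G
Mark G: refs=E, marked=G
Mark E: refs=A, marked=E G
Mark A: refs=C B H, marked=A E G
Mark C: refs=H G, marked=A C E G
Mark B: refs=null C, marked=A B C E G
Mark H: refs=null, marked=A B C E G H
Unmarked (collected): D F I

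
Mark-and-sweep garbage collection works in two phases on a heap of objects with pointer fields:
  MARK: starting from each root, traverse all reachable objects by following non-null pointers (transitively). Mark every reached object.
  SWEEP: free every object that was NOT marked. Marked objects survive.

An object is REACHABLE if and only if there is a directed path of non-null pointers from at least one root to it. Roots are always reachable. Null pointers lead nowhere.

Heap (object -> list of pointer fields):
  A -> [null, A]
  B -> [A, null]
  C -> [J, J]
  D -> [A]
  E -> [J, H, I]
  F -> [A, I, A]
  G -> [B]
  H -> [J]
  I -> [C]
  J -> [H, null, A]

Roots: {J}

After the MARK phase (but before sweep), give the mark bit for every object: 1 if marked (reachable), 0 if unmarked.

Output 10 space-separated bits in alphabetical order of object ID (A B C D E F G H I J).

Answer: 1 0 0 0 0 0 0 1 0 1

Derivation:
Roots: J
Mark J: refs=H null A, marked=J
Mark H: refs=J, marked=H J
Mark A: refs=null A, marked=A H J
Unmarked (collected): B C D E F G I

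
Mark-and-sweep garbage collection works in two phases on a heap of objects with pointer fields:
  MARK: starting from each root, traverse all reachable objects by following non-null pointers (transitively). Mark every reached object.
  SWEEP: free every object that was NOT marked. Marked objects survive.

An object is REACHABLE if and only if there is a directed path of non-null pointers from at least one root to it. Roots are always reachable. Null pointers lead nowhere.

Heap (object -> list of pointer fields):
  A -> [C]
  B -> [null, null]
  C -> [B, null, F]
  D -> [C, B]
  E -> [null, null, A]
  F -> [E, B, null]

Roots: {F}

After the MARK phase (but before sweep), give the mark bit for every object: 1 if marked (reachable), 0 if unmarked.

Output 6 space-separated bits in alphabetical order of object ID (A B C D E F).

Answer: 1 1 1 0 1 1

Derivation:
Roots: F
Mark F: refs=E B null, marked=F
Mark E: refs=null null A, marked=E F
Mark B: refs=null null, marked=B E F
Mark A: refs=C, marked=A B E F
Mark C: refs=B null F, marked=A B C E F
Unmarked (collected): D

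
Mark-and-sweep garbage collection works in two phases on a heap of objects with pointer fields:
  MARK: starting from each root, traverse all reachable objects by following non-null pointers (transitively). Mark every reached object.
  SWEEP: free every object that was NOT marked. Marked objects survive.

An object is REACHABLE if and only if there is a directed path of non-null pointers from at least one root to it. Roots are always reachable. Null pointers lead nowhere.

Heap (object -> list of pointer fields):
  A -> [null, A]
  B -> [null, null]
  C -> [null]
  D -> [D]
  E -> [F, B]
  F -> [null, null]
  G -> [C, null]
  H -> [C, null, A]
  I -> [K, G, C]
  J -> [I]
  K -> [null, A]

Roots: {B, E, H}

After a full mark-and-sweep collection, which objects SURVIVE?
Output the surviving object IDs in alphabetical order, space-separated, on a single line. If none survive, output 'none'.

Roots: B E H
Mark B: refs=null null, marked=B
Mark E: refs=F B, marked=B E
Mark H: refs=C null A, marked=B E H
Mark F: refs=null null, marked=B E F H
Mark C: refs=null, marked=B C E F H
Mark A: refs=null A, marked=A B C E F H
Unmarked (collected): D G I J K

Answer: A B C E F H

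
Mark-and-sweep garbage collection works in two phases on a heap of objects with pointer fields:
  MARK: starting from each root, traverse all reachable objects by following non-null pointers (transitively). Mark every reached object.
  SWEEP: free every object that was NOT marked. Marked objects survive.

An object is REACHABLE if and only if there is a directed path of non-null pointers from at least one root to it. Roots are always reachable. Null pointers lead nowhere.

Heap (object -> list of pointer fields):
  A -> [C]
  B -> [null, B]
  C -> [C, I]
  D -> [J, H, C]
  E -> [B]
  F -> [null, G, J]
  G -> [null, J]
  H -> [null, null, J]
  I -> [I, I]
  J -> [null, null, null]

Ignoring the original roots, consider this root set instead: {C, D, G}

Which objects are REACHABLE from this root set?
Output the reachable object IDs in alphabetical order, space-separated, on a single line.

Answer: C D G H I J

Derivation:
Roots: C D G
Mark C: refs=C I, marked=C
Mark D: refs=J H C, marked=C D
Mark G: refs=null J, marked=C D G
Mark I: refs=I I, marked=C D G I
Mark J: refs=null null null, marked=C D G I J
Mark H: refs=null null J, marked=C D G H I J
Unmarked (collected): A B E F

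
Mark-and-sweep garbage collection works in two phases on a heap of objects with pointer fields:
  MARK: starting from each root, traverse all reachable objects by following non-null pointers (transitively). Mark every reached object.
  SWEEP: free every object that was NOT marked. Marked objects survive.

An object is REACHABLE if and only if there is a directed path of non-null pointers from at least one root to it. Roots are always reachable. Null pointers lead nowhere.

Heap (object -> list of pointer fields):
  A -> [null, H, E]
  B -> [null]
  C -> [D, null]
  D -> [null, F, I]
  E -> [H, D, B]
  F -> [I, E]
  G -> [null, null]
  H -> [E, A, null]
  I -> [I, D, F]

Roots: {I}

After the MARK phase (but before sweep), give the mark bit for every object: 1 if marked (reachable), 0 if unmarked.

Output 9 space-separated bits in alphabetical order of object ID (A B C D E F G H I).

Answer: 1 1 0 1 1 1 0 1 1

Derivation:
Roots: I
Mark I: refs=I D F, marked=I
Mark D: refs=null F I, marked=D I
Mark F: refs=I E, marked=D F I
Mark E: refs=H D B, marked=D E F I
Mark H: refs=E A null, marked=D E F H I
Mark B: refs=null, marked=B D E F H I
Mark A: refs=null H E, marked=A B D E F H I
Unmarked (collected): C G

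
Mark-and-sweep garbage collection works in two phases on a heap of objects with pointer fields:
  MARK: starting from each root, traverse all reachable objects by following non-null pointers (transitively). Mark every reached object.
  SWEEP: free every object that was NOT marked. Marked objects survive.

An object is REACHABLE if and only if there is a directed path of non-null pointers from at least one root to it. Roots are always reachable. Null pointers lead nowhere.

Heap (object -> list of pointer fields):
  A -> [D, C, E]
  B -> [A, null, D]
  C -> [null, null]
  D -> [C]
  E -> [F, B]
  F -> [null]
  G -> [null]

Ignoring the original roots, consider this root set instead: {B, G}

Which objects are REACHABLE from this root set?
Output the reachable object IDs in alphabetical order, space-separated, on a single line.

Answer: A B C D E F G

Derivation:
Roots: B G
Mark B: refs=A null D, marked=B
Mark G: refs=null, marked=B G
Mark A: refs=D C E, marked=A B G
Mark D: refs=C, marked=A B D G
Mark C: refs=null null, marked=A B C D G
Mark E: refs=F B, marked=A B C D E G
Mark F: refs=null, marked=A B C D E F G
Unmarked (collected): (none)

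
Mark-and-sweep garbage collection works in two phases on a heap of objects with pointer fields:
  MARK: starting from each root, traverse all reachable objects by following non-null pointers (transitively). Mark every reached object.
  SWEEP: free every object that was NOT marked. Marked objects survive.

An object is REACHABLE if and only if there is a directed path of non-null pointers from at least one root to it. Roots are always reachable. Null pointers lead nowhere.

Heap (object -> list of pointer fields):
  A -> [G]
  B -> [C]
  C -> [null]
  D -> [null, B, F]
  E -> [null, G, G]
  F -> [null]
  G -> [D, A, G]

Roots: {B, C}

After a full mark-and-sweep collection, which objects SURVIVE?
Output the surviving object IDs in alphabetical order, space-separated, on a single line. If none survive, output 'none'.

Answer: B C

Derivation:
Roots: B C
Mark B: refs=C, marked=B
Mark C: refs=null, marked=B C
Unmarked (collected): A D E F G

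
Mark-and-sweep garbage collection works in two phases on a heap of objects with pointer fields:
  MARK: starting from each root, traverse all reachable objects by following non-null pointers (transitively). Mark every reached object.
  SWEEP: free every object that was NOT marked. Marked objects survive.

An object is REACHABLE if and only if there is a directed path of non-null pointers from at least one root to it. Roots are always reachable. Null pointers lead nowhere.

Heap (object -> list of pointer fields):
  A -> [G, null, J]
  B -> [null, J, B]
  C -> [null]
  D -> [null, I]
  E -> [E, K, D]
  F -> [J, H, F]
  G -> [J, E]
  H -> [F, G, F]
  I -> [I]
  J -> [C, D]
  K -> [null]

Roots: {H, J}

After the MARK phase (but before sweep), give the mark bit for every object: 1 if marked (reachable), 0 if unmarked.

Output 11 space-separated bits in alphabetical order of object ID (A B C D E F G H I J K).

Roots: H J
Mark H: refs=F G F, marked=H
Mark J: refs=C D, marked=H J
Mark F: refs=J H F, marked=F H J
Mark G: refs=J E, marked=F G H J
Mark C: refs=null, marked=C F G H J
Mark D: refs=null I, marked=C D F G H J
Mark E: refs=E K D, marked=C D E F G H J
Mark I: refs=I, marked=C D E F G H I J
Mark K: refs=null, marked=C D E F G H I J K
Unmarked (collected): A B

Answer: 0 0 1 1 1 1 1 1 1 1 1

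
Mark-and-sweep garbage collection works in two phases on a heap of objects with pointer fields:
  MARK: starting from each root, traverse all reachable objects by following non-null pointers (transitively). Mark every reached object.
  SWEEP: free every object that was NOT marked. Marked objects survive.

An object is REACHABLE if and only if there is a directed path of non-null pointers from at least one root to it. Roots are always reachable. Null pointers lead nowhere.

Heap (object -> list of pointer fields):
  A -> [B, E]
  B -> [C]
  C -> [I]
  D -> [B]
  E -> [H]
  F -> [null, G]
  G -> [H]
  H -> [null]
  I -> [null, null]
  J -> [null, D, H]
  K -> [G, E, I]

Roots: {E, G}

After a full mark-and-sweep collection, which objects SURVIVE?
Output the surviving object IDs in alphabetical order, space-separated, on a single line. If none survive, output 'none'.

Roots: E G
Mark E: refs=H, marked=E
Mark G: refs=H, marked=E G
Mark H: refs=null, marked=E G H
Unmarked (collected): A B C D F I J K

Answer: E G H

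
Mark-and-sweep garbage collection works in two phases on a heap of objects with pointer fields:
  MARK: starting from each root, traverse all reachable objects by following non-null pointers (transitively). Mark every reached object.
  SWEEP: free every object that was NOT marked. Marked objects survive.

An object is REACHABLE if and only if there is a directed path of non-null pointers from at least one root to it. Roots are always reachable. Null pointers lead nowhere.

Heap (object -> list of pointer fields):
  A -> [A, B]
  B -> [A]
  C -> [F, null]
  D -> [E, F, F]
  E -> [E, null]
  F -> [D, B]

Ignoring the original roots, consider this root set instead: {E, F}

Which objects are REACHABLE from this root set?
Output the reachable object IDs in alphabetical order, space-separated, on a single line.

Answer: A B D E F

Derivation:
Roots: E F
Mark E: refs=E null, marked=E
Mark F: refs=D B, marked=E F
Mark D: refs=E F F, marked=D E F
Mark B: refs=A, marked=B D E F
Mark A: refs=A B, marked=A B D E F
Unmarked (collected): C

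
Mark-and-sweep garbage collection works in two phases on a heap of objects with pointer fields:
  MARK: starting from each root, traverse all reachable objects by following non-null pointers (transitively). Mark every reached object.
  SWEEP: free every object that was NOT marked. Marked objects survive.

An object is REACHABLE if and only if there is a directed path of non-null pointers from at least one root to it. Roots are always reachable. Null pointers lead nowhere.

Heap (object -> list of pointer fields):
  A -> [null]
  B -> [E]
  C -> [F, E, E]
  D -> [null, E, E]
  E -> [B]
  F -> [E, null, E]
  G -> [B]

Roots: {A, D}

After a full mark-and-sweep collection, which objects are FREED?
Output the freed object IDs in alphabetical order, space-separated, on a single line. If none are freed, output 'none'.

Answer: C F G

Derivation:
Roots: A D
Mark A: refs=null, marked=A
Mark D: refs=null E E, marked=A D
Mark E: refs=B, marked=A D E
Mark B: refs=E, marked=A B D E
Unmarked (collected): C F G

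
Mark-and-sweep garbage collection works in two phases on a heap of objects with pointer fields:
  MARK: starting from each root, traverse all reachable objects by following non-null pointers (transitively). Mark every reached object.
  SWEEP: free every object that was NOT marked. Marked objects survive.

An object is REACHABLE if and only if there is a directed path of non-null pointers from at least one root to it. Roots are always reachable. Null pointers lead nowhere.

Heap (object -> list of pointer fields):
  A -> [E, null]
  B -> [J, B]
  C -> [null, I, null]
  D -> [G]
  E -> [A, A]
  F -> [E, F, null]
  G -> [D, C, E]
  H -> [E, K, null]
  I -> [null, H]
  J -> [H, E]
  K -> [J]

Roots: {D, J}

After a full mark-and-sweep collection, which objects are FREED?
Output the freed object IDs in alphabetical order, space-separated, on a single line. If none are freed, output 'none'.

Answer: B F

Derivation:
Roots: D J
Mark D: refs=G, marked=D
Mark J: refs=H E, marked=D J
Mark G: refs=D C E, marked=D G J
Mark H: refs=E K null, marked=D G H J
Mark E: refs=A A, marked=D E G H J
Mark C: refs=null I null, marked=C D E G H J
Mark K: refs=J, marked=C D E G H J K
Mark A: refs=E null, marked=A C D E G H J K
Mark I: refs=null H, marked=A C D E G H I J K
Unmarked (collected): B F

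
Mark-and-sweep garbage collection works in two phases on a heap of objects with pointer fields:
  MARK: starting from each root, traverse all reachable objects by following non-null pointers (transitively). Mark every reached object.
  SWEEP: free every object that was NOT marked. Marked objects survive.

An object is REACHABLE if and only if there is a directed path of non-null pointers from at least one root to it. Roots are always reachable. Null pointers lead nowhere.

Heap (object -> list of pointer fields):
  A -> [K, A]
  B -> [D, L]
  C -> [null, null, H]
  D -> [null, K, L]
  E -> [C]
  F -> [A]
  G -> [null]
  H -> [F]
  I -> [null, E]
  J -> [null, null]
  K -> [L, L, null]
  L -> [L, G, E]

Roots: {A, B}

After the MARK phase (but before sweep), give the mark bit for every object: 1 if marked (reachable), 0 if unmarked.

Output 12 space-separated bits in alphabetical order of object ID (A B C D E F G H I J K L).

Roots: A B
Mark A: refs=K A, marked=A
Mark B: refs=D L, marked=A B
Mark K: refs=L L null, marked=A B K
Mark D: refs=null K L, marked=A B D K
Mark L: refs=L G E, marked=A B D K L
Mark G: refs=null, marked=A B D G K L
Mark E: refs=C, marked=A B D E G K L
Mark C: refs=null null H, marked=A B C D E G K L
Mark H: refs=F, marked=A B C D E G H K L
Mark F: refs=A, marked=A B C D E F G H K L
Unmarked (collected): I J

Answer: 1 1 1 1 1 1 1 1 0 0 1 1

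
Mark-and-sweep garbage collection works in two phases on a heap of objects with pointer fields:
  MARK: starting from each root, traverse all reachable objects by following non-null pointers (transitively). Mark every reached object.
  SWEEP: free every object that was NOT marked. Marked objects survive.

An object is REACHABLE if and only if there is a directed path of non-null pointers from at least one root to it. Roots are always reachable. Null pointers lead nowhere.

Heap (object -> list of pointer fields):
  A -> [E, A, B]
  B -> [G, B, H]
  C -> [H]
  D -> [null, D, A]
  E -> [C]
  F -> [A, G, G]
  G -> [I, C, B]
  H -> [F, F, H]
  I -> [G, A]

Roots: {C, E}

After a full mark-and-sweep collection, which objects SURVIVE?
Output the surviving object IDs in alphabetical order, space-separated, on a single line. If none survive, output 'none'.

Roots: C E
Mark C: refs=H, marked=C
Mark E: refs=C, marked=C E
Mark H: refs=F F H, marked=C E H
Mark F: refs=A G G, marked=C E F H
Mark A: refs=E A B, marked=A C E F H
Mark G: refs=I C B, marked=A C E F G H
Mark B: refs=G B H, marked=A B C E F G H
Mark I: refs=G A, marked=A B C E F G H I
Unmarked (collected): D

Answer: A B C E F G H I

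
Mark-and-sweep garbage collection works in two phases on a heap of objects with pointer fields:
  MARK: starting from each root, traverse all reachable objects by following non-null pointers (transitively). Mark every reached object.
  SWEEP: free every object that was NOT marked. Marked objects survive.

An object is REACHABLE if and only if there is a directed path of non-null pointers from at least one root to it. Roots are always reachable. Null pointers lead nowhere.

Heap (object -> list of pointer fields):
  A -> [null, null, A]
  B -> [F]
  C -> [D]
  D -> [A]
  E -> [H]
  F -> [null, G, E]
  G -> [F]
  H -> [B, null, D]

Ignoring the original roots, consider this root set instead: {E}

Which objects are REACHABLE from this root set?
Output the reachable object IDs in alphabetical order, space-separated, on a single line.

Roots: E
Mark E: refs=H, marked=E
Mark H: refs=B null D, marked=E H
Mark B: refs=F, marked=B E H
Mark D: refs=A, marked=B D E H
Mark F: refs=null G E, marked=B D E F H
Mark A: refs=null null A, marked=A B D E F H
Mark G: refs=F, marked=A B D E F G H
Unmarked (collected): C

Answer: A B D E F G H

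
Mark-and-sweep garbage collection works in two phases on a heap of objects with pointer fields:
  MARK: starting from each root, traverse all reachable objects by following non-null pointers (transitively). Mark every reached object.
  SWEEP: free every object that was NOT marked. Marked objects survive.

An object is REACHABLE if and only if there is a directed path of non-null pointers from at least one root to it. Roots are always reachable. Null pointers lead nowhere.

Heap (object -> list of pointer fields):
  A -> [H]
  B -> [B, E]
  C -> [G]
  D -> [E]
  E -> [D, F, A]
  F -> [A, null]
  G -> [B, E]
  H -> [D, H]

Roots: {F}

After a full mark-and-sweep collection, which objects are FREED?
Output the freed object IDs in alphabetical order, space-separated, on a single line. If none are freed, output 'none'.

Roots: F
Mark F: refs=A null, marked=F
Mark A: refs=H, marked=A F
Mark H: refs=D H, marked=A F H
Mark D: refs=E, marked=A D F H
Mark E: refs=D F A, marked=A D E F H
Unmarked (collected): B C G

Answer: B C G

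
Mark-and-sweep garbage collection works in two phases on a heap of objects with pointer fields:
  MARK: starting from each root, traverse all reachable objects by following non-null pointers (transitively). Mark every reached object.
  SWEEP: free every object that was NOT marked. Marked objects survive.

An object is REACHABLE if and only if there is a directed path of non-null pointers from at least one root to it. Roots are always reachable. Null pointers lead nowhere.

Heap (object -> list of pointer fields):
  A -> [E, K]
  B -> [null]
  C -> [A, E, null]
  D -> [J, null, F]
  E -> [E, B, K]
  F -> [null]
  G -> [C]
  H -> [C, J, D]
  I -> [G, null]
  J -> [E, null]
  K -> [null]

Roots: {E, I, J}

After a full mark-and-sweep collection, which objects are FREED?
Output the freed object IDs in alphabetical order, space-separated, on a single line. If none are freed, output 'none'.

Roots: E I J
Mark E: refs=E B K, marked=E
Mark I: refs=G null, marked=E I
Mark J: refs=E null, marked=E I J
Mark B: refs=null, marked=B E I J
Mark K: refs=null, marked=B E I J K
Mark G: refs=C, marked=B E G I J K
Mark C: refs=A E null, marked=B C E G I J K
Mark A: refs=E K, marked=A B C E G I J K
Unmarked (collected): D F H

Answer: D F H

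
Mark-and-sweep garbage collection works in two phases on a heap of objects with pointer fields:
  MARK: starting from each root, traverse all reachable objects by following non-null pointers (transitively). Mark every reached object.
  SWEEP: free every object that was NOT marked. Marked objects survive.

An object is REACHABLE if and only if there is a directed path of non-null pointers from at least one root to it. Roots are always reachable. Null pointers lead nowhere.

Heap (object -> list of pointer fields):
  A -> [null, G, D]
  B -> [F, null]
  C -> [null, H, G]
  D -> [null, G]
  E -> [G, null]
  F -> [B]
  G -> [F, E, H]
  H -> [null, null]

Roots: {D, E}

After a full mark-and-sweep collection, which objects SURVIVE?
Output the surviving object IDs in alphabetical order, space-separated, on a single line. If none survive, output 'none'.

Roots: D E
Mark D: refs=null G, marked=D
Mark E: refs=G null, marked=D E
Mark G: refs=F E H, marked=D E G
Mark F: refs=B, marked=D E F G
Mark H: refs=null null, marked=D E F G H
Mark B: refs=F null, marked=B D E F G H
Unmarked (collected): A C

Answer: B D E F G H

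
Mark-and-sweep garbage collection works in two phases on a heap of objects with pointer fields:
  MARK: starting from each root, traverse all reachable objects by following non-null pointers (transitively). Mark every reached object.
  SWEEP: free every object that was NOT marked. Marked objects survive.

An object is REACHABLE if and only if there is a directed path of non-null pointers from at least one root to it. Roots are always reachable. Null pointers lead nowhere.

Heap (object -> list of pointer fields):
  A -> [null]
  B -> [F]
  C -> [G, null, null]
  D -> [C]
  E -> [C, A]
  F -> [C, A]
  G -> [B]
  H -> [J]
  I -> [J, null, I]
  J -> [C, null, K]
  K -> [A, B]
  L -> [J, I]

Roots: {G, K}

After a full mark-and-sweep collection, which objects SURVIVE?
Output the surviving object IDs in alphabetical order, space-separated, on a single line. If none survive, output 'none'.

Roots: G K
Mark G: refs=B, marked=G
Mark K: refs=A B, marked=G K
Mark B: refs=F, marked=B G K
Mark A: refs=null, marked=A B G K
Mark F: refs=C A, marked=A B F G K
Mark C: refs=G null null, marked=A B C F G K
Unmarked (collected): D E H I J L

Answer: A B C F G K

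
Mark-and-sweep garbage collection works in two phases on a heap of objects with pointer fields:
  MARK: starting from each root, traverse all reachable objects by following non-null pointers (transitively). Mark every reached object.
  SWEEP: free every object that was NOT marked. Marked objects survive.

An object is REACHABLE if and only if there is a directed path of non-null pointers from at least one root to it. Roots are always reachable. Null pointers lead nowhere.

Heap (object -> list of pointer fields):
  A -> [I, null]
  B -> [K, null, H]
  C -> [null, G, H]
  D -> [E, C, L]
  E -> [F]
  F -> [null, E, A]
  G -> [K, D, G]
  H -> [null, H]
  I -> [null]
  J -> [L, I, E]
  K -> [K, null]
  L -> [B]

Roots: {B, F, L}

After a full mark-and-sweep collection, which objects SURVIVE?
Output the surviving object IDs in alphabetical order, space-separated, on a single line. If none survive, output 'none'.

Answer: A B E F H I K L

Derivation:
Roots: B F L
Mark B: refs=K null H, marked=B
Mark F: refs=null E A, marked=B F
Mark L: refs=B, marked=B F L
Mark K: refs=K null, marked=B F K L
Mark H: refs=null H, marked=B F H K L
Mark E: refs=F, marked=B E F H K L
Mark A: refs=I null, marked=A B E F H K L
Mark I: refs=null, marked=A B E F H I K L
Unmarked (collected): C D G J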